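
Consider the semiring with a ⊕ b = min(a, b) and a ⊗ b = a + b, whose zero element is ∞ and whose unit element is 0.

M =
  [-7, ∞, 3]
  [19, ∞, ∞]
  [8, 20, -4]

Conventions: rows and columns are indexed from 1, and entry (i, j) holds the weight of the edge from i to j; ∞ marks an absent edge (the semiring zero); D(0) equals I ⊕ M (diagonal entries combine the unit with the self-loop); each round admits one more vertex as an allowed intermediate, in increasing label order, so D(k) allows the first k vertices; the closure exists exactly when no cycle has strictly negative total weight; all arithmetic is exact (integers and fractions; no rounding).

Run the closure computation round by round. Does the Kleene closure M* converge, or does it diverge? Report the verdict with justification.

Detection: at round 0, diagonal entry (1, 1) turns strictly negative.
Key observation: the cycle 1->1 has total weight (-7), which is strictly negative.
Answer: DIVERGES — negative cycle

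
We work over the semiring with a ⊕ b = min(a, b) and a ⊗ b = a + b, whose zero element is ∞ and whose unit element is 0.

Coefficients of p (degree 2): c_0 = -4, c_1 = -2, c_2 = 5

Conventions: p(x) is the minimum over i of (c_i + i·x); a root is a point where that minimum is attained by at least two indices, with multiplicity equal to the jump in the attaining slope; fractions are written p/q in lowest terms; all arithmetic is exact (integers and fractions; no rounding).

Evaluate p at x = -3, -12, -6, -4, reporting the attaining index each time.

p(-3) = min(-4+0·(-3)=-4, -2+1·(-3)=-5, 5+2·(-3)=-1) = -5 (attained by i=1)
p(-12) = min(-4+0·(-12)=-4, -2+1·(-12)=-14, 5+2·(-12)=-19) = -19 (attained by i=2)
p(-6) = min(-4+0·(-6)=-4, -2+1·(-6)=-8, 5+2·(-6)=-7) = -8 (attained by i=1)
p(-4) = min(-4+0·(-4)=-4, -2+1·(-4)=-6, 5+2·(-4)=-3) = -6 (attained by i=1)
Answer: p(-3) = -5; p(-12) = -19; p(-6) = -8; p(-4) = -6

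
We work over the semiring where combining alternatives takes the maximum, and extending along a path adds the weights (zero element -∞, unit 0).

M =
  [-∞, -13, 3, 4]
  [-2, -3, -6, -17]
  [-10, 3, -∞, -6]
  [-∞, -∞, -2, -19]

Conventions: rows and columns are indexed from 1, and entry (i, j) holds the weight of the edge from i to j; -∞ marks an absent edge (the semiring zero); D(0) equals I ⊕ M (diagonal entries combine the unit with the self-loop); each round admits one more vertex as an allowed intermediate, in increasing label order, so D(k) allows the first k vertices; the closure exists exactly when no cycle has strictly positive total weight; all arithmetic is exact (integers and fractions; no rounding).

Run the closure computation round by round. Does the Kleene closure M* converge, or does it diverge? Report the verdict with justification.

D(0):
  [0, -13, 3, 4]
  [-2, 0, -6, -17]
  [-10, 3, 0, -6]
  [-∞, -∞, -2, 0]
D(1):
  [0, -13, 3, 4]
  [-2, 0, 1, 2]
  [-10, 3, 0, -6]
  [-∞, -∞, -2, 0]
Detection: at round 2, diagonal entry (3, 3) turns strictly positive.
Key observation: the cycle 3->2->1->3 has total weight 3 + (-2) + 3, which is strictly positive.
Answer: DIVERGES — positive cycle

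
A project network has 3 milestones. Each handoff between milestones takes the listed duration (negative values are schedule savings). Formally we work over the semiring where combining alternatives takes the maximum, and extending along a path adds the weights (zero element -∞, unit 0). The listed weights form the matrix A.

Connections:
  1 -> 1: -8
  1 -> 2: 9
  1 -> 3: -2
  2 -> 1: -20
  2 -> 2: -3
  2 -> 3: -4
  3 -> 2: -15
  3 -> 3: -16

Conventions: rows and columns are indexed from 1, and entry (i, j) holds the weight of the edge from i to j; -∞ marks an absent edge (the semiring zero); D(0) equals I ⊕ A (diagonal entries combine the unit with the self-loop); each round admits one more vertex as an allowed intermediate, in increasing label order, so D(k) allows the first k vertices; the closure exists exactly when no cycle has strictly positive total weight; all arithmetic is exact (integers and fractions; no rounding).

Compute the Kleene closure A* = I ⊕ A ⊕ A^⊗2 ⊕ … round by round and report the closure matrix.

D(0):
  [0, 9, -2]
  [-20, 0, -4]
  [-∞, -15, 0]
D(1):
  [0, 9, -2]
  [-20, 0, -4]
  [-∞, -15, 0]
D(2):
  [0, 9, 5]
  [-20, 0, -4]
  [-35, -15, 0]
D(3):
  [0, 9, 5]
  [-20, 0, -4]
  [-35, -15, 0]
Answer: A* = [[0, 9, 5], [-20, 0, -4], [-35, -15, 0]]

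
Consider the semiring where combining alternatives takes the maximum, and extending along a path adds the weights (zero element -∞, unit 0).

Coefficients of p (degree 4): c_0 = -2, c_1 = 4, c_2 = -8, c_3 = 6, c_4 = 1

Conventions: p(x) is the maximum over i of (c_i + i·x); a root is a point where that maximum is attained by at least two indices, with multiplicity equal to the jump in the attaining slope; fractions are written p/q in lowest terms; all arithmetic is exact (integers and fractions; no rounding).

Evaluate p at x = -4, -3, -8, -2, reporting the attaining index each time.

p(-4) = max(-2+0·(-4)=-2, 4+1·(-4)=0, -8+2·(-4)=-16, 6+3·(-4)=-6, 1+4·(-4)=-15) = 0 (attained by i=1)
p(-3) = max(-2+0·(-3)=-2, 4+1·(-3)=1, -8+2·(-3)=-14, 6+3·(-3)=-3, 1+4·(-3)=-11) = 1 (attained by i=1)
p(-8) = max(-2+0·(-8)=-2, 4+1·(-8)=-4, -8+2·(-8)=-24, 6+3·(-8)=-18, 1+4·(-8)=-31) = -2 (attained by i=0)
p(-2) = max(-2+0·(-2)=-2, 4+1·(-2)=2, -8+2·(-2)=-12, 6+3·(-2)=0, 1+4·(-2)=-7) = 2 (attained by i=1)
Answer: p(-4) = 0; p(-3) = 1; p(-8) = -2; p(-2) = 2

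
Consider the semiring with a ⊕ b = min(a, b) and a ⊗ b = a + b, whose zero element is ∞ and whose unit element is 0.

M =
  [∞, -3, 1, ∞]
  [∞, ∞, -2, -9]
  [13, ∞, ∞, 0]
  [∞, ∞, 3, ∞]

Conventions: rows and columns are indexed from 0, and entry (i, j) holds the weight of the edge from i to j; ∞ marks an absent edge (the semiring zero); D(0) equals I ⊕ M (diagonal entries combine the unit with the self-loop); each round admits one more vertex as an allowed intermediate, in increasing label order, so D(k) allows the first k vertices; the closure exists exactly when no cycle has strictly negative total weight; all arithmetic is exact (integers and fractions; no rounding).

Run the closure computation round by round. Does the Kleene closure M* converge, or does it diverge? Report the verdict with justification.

D(0):
  [0, -3, 1, ∞]
  [∞, 0, -2, -9]
  [13, ∞, 0, 0]
  [∞, ∞, 3, 0]
D(1):
  [0, -3, 1, ∞]
  [∞, 0, -2, -9]
  [13, 10, 0, 0]
  [∞, ∞, 3, 0]
D(2):
  [0, -3, -5, -12]
  [∞, 0, -2, -9]
  [13, 10, 0, 0]
  [∞, ∞, 3, 0]
D(3):
  [0, -3, -5, -12]
  [11, 0, -2, -9]
  [13, 10, 0, 0]
  [16, 13, 3, 0]
D(4):
  [0, -3, -9, -12]
  [7, 0, -6, -9]
  [13, 10, 0, 0]
  [16, 13, 3, 0]
Key observation: every diagonal entry stays at the unit through all rounds, so no improving cycle exists.
Answer: CONVERGES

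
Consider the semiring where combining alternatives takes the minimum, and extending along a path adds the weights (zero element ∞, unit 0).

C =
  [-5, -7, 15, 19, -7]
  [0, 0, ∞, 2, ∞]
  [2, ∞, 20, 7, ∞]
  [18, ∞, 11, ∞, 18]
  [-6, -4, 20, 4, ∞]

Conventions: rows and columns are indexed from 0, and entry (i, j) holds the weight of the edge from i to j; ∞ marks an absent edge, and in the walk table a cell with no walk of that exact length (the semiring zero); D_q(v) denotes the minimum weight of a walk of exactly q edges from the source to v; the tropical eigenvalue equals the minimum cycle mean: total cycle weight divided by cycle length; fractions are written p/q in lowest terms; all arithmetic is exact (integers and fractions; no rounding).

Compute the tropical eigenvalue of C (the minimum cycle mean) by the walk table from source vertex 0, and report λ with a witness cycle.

q=0: [0, ∞, ∞, ∞, ∞]
q=1: [-5, -7, 15, 19, -7]
q=2: [-13, -12, 10, -5, -12]
q=3: [-18, -20, 2, -10, -20]
q=4: [-26, -25, -3, -18, -25]
q=5: [-31, -33, -11, -23, -33]
Optimal cycle mean attained by: cycle 0->4->0, total (-7) + (-6), length 2.
Answer: λ = -13/2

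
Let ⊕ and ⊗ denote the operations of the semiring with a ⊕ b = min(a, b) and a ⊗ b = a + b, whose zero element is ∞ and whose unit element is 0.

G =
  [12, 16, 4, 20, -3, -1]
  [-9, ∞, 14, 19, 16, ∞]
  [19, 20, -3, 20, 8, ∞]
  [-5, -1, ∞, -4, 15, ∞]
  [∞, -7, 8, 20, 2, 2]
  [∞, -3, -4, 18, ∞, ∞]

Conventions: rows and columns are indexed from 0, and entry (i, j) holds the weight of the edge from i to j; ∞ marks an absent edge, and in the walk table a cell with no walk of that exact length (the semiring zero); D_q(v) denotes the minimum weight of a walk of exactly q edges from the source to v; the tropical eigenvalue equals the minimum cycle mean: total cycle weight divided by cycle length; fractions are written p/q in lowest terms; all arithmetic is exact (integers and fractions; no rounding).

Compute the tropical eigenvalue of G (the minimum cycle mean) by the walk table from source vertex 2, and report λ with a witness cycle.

q=0: [∞, ∞, 0, ∞, ∞, ∞]
q=1: [19, 20, -3, 20, 8, ∞]
q=2: [11, 1, -6, 16, 5, 10]
q=3: [-8, -2, -9, 12, 2, 7]
q=4: [-11, -5, -12, 8, -11, -9]
q=5: [-14, -18, -15, 4, -14, -12]
q=6: [-27, -21, -18, 0, -17, -15]
Optimal cycle mean attained by: cycle 0->4->1->0, total (-3) + (-7) + (-9), length 3.
Answer: λ = -19/3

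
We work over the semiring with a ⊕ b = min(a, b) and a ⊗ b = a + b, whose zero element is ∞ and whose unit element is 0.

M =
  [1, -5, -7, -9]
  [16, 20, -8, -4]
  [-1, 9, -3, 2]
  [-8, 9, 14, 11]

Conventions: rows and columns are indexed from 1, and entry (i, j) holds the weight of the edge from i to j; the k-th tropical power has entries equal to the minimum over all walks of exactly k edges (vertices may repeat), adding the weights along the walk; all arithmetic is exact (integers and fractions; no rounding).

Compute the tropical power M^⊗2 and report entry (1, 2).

M^⊗2:
  [-17, -4, -13, -9]
  [-12, 1, -11, -6]
  [-6, -6, -8, -10]
  [-7, -13, -15, -17]
Key observation: the optimum is the walk 1->1->2, with weight 1 + (-5) = -4.
Optimal value attained by: walk 1->1->2.
Answer: (M^⊗2)[1][2] = -4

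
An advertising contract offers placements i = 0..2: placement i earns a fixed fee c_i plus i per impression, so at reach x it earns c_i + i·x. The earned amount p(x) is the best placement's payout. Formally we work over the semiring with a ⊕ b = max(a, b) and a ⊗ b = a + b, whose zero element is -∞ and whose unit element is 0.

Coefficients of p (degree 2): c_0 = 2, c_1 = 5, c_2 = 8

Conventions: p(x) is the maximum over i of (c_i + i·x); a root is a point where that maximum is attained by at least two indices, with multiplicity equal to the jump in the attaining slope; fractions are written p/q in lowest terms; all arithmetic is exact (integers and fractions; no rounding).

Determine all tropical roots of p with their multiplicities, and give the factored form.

hull edge (i=0, c=2) to (i=2, c=8): slope 3, span 2
Factored form: p(x) = 8 ⊗ (x ⊕ (-3)) ⊗ (x ⊕ (-3))
Answer: roots = -3 (mult 2)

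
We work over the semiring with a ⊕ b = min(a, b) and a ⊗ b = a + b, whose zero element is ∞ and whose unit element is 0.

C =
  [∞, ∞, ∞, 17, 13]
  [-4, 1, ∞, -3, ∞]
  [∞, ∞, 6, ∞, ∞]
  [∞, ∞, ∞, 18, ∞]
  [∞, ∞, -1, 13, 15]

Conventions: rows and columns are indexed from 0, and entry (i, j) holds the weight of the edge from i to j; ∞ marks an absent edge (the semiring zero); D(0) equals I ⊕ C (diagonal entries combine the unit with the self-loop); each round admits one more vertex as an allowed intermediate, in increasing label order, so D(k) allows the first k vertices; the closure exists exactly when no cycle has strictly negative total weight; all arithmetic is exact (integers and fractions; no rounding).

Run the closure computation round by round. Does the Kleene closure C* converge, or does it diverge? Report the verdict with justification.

D(0):
  [0, ∞, ∞, 17, 13]
  [-4, 0, ∞, -3, ∞]
  [∞, ∞, 0, ∞, ∞]
  [∞, ∞, ∞, 0, ∞]
  [∞, ∞, -1, 13, 0]
D(1):
  [0, ∞, ∞, 17, 13]
  [-4, 0, ∞, -3, 9]
  [∞, ∞, 0, ∞, ∞]
  [∞, ∞, ∞, 0, ∞]
  [∞, ∞, -1, 13, 0]
D(2):
  [0, ∞, ∞, 17, 13]
  [-4, 0, ∞, -3, 9]
  [∞, ∞, 0, ∞, ∞]
  [∞, ∞, ∞, 0, ∞]
  [∞, ∞, -1, 13, 0]
D(3):
  [0, ∞, ∞, 17, 13]
  [-4, 0, ∞, -3, 9]
  [∞, ∞, 0, ∞, ∞]
  [∞, ∞, ∞, 0, ∞]
  [∞, ∞, -1, 13, 0]
D(4):
  [0, ∞, ∞, 17, 13]
  [-4, 0, ∞, -3, 9]
  [∞, ∞, 0, ∞, ∞]
  [∞, ∞, ∞, 0, ∞]
  [∞, ∞, -1, 13, 0]
D(5):
  [0, ∞, 12, 17, 13]
  [-4, 0, 8, -3, 9]
  [∞, ∞, 0, ∞, ∞]
  [∞, ∞, ∞, 0, ∞]
  [∞, ∞, -1, 13, 0]
Key observation: every diagonal entry stays at the unit through all rounds, so no improving cycle exists.
Answer: CONVERGES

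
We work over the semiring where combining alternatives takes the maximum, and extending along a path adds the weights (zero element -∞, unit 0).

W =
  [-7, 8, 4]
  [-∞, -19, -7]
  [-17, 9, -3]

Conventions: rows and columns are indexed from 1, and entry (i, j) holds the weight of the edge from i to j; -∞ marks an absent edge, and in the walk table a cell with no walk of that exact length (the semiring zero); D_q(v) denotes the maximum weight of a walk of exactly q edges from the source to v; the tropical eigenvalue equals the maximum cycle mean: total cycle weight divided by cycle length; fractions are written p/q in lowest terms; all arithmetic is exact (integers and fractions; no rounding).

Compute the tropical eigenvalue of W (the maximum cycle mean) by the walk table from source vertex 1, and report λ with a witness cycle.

q=0: [0, -∞, -∞]
q=1: [-7, 8, 4]
q=2: [-13, 13, 1]
q=3: [-16, 10, 6]
Optimal cycle mean attained by: cycle 2->3->2, total (-7) + 9, length 2.
Answer: λ = 1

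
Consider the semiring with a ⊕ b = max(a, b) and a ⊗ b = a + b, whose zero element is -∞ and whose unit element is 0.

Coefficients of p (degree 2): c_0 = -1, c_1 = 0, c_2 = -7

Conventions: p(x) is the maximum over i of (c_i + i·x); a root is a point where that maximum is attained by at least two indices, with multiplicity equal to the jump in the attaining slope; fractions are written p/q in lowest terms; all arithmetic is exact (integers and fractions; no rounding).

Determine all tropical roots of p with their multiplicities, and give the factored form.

hull edge (i=0, c=-1) to (i=1, c=0): slope 1, span 1
hull edge (i=1, c=0) to (i=2, c=-7): slope -7, span 1
Factored form: p(x) = -7 ⊗ (x ⊕ (-1)) ⊗ (x ⊕ 7)
Answer: roots = -1 (mult 1), 7 (mult 1)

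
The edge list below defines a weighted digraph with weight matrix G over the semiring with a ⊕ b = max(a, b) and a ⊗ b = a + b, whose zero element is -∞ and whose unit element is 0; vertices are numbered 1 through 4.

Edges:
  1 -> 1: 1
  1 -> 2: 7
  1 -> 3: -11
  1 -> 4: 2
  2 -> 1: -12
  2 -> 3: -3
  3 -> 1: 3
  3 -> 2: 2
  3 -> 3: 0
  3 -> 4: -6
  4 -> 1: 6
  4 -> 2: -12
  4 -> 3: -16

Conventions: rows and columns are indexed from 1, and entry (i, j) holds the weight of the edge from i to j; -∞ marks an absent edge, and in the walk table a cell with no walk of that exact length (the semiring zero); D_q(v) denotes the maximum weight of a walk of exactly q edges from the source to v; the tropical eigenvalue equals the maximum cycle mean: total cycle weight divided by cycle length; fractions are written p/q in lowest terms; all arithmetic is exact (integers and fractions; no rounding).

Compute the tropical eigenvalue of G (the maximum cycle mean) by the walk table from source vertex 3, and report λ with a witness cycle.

q=0: [-∞, -∞, 0, -∞]
q=1: [3, 2, 0, -6]
q=2: [4, 10, 0, 5]
q=3: [11, 11, 7, 6]
q=4: [12, 18, 8, 13]
Optimal cycle mean attained by: cycle 1->4->1, total 2 + 6, length 2.
Answer: λ = 4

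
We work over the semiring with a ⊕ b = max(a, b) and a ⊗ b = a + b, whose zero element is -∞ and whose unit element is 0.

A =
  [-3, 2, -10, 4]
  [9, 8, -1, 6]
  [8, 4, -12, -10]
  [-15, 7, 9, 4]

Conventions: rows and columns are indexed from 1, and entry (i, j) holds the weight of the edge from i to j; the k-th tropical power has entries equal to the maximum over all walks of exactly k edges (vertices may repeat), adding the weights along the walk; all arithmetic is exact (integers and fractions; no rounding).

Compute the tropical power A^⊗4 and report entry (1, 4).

A^⊗2:
  [11, 11, 13, 8]
  [17, 16, 15, 14]
  [13, 12, 3, 12]
  [17, 15, 13, 13]
A^⊗3:
  [21, 19, 17, 17]
  [25, 24, 23, 22]
  [21, 20, 21, 18]
  [24, 23, 22, 21]
A^⊗4:
  [28, 27, 26, 25]
  [33, 32, 31, 30]
  [29, 28, 27, 26]
  [32, 31, 30, 29]
Key observation: the optimum is the walk 1->4->2->2->4, with weight 4 + 7 + 8 + 6 = 25.
Optimal value attained by: walk 1->4->2->2->4.
Answer: (A^⊗4)[1][4] = 25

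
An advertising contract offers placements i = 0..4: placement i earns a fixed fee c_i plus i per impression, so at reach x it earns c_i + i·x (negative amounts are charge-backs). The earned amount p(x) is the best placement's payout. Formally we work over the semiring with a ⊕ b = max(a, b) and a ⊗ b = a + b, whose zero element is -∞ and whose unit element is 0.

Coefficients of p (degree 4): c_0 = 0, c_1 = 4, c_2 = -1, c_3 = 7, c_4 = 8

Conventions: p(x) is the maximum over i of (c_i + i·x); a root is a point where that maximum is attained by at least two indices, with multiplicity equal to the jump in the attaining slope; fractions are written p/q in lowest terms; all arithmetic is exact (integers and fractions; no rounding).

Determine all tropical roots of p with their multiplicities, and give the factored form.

hull edge (i=0, c=0) to (i=1, c=4): slope 4, span 1
hull edge (i=1, c=4) to (i=3, c=7): slope 3/2, span 2
hull edge (i=3, c=7) to (i=4, c=8): slope 1, span 1
Factored form: p(x) = 8 ⊗ (x ⊕ (-4)) ⊗ (x ⊕ (-3/2)) ⊗ (x ⊕ (-3/2)) ⊗ (x ⊕ (-1))
Answer: roots = -4 (mult 1), -3/2 (mult 2), -1 (mult 1)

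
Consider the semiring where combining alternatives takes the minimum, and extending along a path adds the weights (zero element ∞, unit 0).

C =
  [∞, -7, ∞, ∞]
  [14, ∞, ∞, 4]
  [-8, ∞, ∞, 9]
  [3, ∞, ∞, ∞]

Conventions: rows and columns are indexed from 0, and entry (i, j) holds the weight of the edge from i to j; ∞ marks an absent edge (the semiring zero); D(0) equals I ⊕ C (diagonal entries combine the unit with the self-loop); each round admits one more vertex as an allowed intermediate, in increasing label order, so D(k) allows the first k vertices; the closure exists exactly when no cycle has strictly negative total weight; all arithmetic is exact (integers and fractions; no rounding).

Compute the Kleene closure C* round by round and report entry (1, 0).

D(0):
  [0, -7, ∞, ∞]
  [14, 0, ∞, 4]
  [-8, ∞, 0, 9]
  [3, ∞, ∞, 0]
D(1):
  [0, -7, ∞, ∞]
  [14, 0, ∞, 4]
  [-8, -15, 0, 9]
  [3, -4, ∞, 0]
D(2):
  [0, -7, ∞, -3]
  [14, 0, ∞, 4]
  [-8, -15, 0, -11]
  [3, -4, ∞, 0]
D(3):
  [0, -7, ∞, -3]
  [14, 0, ∞, 4]
  [-8, -15, 0, -11]
  [3, -4, ∞, 0]
D(4):
  [0, -7, ∞, -3]
  [7, 0, ∞, 4]
  [-8, -15, 0, -11]
  [3, -4, ∞, 0]
Answer: C*[1][0] = 7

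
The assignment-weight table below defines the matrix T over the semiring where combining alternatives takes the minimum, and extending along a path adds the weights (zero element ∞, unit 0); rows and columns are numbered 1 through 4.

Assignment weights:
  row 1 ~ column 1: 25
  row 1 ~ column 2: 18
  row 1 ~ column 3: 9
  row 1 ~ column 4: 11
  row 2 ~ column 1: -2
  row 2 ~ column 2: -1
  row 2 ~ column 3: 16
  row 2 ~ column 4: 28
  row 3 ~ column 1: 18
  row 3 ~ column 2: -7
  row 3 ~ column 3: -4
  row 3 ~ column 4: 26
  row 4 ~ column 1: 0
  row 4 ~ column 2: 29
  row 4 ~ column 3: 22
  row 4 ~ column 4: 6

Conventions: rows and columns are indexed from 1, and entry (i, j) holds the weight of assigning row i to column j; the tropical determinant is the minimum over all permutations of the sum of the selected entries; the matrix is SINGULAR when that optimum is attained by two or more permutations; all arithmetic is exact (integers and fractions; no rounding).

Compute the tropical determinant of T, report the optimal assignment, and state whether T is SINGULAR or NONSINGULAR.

σ = (1, 2, 3, 4): 25 + (-1) + (-4) + 6 = 26
σ = (1, 2, 4, 3): 25 + (-1) + 26 + 22 = 72
σ = (1, 3, 2, 4): 25 + 16 + (-7) + 6 = 40
σ = (1, 3, 4, 2): 25 + 16 + 26 + 29 = 96
σ = (1, 4, 2, 3): 25 + 28 + (-7) + 22 = 68
σ = (1, 4, 3, 2): 25 + 28 + (-4) + 29 = 78
σ = (2, 1, 3, 4): 18 + (-2) + (-4) + 6 = 18
σ = (2, 1, 4, 3): 18 + (-2) + 26 + 22 = 64
σ = (2, 3, 1, 4): 18 + 16 + 18 + 6 = 58
σ = (2, 3, 4, 1): 18 + 16 + 26 + 0 = 60
σ = (2, 4, 1, 3): 18 + 28 + 18 + 22 = 86
σ = (2, 4, 3, 1): 18 + 28 + (-4) + 0 = 42
σ = (3, 1, 2, 4): 9 + (-2) + (-7) + 6 = 6
σ = (3, 1, 4, 2): 9 + (-2) + 26 + 29 = 62
σ = (3, 2, 1, 4): 9 + (-1) + 18 + 6 = 32
σ = (3, 2, 4, 1): 9 + (-1) + 26 + 0 = 34
σ = (3, 4, 1, 2): 9 + 28 + 18 + 29 = 84
σ = (3, 4, 2, 1): 9 + 28 + (-7) + 0 = 30
σ = (4, 1, 2, 3): 11 + (-2) + (-7) + 22 = 24
σ = (4, 1, 3, 2): 11 + (-2) + (-4) + 29 = 34
σ = (4, 2, 1, 3): 11 + (-1) + 18 + 22 = 50
σ = (4, 2, 3, 1): 11 + (-1) + (-4) + 0 = 6
σ = (4, 3, 1, 2): 11 + 16 + 18 + 29 = 74
σ = (4, 3, 2, 1): 11 + 16 + (-7) + 0 = 20
Optimal value attained by: σ = (3, 1, 2, 4).
Answer: det⊕(T) = 6; verdict: SINGULAR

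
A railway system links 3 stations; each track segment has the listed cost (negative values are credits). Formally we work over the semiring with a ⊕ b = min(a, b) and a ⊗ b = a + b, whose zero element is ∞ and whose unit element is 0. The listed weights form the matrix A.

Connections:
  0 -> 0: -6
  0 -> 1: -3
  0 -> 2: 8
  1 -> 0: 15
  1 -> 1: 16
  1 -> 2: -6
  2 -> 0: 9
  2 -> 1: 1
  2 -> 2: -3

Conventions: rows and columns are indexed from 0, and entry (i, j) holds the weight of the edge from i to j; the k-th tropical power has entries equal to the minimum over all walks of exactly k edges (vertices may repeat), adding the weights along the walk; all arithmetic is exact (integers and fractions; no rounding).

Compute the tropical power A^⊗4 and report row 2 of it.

A^⊗2:
  [-12, -9, -9]
  [3, -5, -9]
  [3, -2, -6]
A^⊗3:
  [-18, -15, -15]
  [-3, -8, -12]
  [-3, -5, -9]
A^⊗4:
  [-24, -21, -21]
  [-9, -11, -15]
  [-9, -8, -12]
Answer: row 2 of A^⊗4 = [-9, -8, -12]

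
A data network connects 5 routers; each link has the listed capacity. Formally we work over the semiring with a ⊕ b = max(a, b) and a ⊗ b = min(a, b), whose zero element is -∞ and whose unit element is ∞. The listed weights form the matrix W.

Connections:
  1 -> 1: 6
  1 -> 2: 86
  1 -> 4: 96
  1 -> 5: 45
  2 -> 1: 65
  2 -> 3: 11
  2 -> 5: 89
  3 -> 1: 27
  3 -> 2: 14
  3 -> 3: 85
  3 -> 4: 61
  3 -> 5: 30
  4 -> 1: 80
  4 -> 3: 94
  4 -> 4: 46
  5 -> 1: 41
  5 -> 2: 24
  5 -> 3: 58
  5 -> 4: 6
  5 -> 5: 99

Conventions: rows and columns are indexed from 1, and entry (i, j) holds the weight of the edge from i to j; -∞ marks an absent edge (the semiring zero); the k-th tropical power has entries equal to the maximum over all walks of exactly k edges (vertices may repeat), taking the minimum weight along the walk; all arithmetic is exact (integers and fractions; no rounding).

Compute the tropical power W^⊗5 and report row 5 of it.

W^⊗2:
  [80, 24, 94, 46, 86]
  [41, 65, 58, 65, 89]
  [61, 27, 85, 61, 30]
  [46, 80, 85, 80, 45]
  [41, 41, 58, 58, 99]
W^⊗3:
  [46, 80, 85, 80, 86]
  [65, 41, 65, 58, 89]
  [61, 61, 85, 61, 45]
  [80, 46, 85, 61, 80]
  [58, 41, 58, 58, 99]
W^⊗4:
  [80, 46, 85, 61, 86]
  [58, 65, 65, 65, 89]
  [61, 61, 85, 61, 61]
  [61, 80, 85, 80, 80]
  [58, 58, 58, 58, 99]
W^⊗5:
  [61, 80, 85, 80, 86]
  [65, 58, 65, 61, 89]
  [61, 61, 85, 61, 61]
  [80, 61, 85, 61, 80]
  [58, 58, 58, 58, 99]
Answer: row 5 of W^⊗5 = [58, 58, 58, 58, 99]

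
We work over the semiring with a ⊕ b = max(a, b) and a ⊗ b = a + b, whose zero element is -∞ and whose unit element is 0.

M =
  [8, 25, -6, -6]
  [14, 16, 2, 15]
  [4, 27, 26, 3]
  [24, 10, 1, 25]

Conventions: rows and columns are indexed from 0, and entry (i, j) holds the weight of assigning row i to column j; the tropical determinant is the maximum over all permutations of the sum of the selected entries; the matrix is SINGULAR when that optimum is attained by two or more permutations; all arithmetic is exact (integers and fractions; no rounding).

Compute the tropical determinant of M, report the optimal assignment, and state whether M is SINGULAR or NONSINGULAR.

σ = (0, 1, 2, 3): 8 + 16 + 26 + 25 = 75
σ = (0, 1, 3, 2): 8 + 16 + 3 + 1 = 28
σ = (0, 2, 1, 3): 8 + 2 + 27 + 25 = 62
σ = (0, 2, 3, 1): 8 + 2 + 3 + 10 = 23
σ = (0, 3, 1, 2): 8 + 15 + 27 + 1 = 51
σ = (0, 3, 2, 1): 8 + 15 + 26 + 10 = 59
σ = (1, 0, 2, 3): 25 + 14 + 26 + 25 = 90
σ = (1, 0, 3, 2): 25 + 14 + 3 + 1 = 43
σ = (1, 2, 0, 3): 25 + 2 + 4 + 25 = 56
σ = (1, 2, 3, 0): 25 + 2 + 3 + 24 = 54
σ = (1, 3, 0, 2): 25 + 15 + 4 + 1 = 45
σ = (1, 3, 2, 0): 25 + 15 + 26 + 24 = 90
σ = (2, 0, 1, 3): (-6) + 14 + 27 + 25 = 60
σ = (2, 0, 3, 1): (-6) + 14 + 3 + 10 = 21
σ = (2, 1, 0, 3): (-6) + 16 + 4 + 25 = 39
σ = (2, 1, 3, 0): (-6) + 16 + 3 + 24 = 37
σ = (2, 3, 0, 1): (-6) + 15 + 4 + 10 = 23
σ = (2, 3, 1, 0): (-6) + 15 + 27 + 24 = 60
σ = (3, 0, 1, 2): (-6) + 14 + 27 + 1 = 36
σ = (3, 0, 2, 1): (-6) + 14 + 26 + 10 = 44
σ = (3, 1, 0, 2): (-6) + 16 + 4 + 1 = 15
σ = (3, 1, 2, 0): (-6) + 16 + 26 + 24 = 60
σ = (3, 2, 0, 1): (-6) + 2 + 4 + 10 = 10
σ = (3, 2, 1, 0): (-6) + 2 + 27 + 24 = 47
Optimal value attained by: σ = (1, 0, 2, 3).
Answer: det⊕(M) = 90; verdict: SINGULAR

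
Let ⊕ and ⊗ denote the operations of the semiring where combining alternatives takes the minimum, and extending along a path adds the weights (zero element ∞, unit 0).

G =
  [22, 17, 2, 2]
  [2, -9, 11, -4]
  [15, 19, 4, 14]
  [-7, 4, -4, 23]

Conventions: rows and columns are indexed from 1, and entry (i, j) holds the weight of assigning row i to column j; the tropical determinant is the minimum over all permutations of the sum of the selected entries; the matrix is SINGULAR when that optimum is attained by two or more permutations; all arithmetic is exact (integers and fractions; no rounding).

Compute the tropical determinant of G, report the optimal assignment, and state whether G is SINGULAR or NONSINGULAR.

σ = (1, 2, 3, 4): 22 + (-9) + 4 + 23 = 40
σ = (1, 2, 4, 3): 22 + (-9) + 14 + (-4) = 23
σ = (1, 3, 2, 4): 22 + 11 + 19 + 23 = 75
σ = (1, 3, 4, 2): 22 + 11 + 14 + 4 = 51
σ = (1, 4, 2, 3): 22 + (-4) + 19 + (-4) = 33
σ = (1, 4, 3, 2): 22 + (-4) + 4 + 4 = 26
σ = (2, 1, 3, 4): 17 + 2 + 4 + 23 = 46
σ = (2, 1, 4, 3): 17 + 2 + 14 + (-4) = 29
σ = (2, 3, 1, 4): 17 + 11 + 15 + 23 = 66
σ = (2, 3, 4, 1): 17 + 11 + 14 + (-7) = 35
σ = (2, 4, 1, 3): 17 + (-4) + 15 + (-4) = 24
σ = (2, 4, 3, 1): 17 + (-4) + 4 + (-7) = 10
σ = (3, 1, 2, 4): 2 + 2 + 19 + 23 = 46
σ = (3, 1, 4, 2): 2 + 2 + 14 + 4 = 22
σ = (3, 2, 1, 4): 2 + (-9) + 15 + 23 = 31
σ = (3, 2, 4, 1): 2 + (-9) + 14 + (-7) = 0
σ = (3, 4, 1, 2): 2 + (-4) + 15 + 4 = 17
σ = (3, 4, 2, 1): 2 + (-4) + 19 + (-7) = 10
σ = (4, 1, 2, 3): 2 + 2 + 19 + (-4) = 19
σ = (4, 1, 3, 2): 2 + 2 + 4 + 4 = 12
σ = (4, 2, 1, 3): 2 + (-9) + 15 + (-4) = 4
σ = (4, 2, 3, 1): 2 + (-9) + 4 + (-7) = -10
σ = (4, 3, 1, 2): 2 + 11 + 15 + 4 = 32
σ = (4, 3, 2, 1): 2 + 11 + 19 + (-7) = 25
Optimal value attained by: σ = (4, 2, 3, 1).
Answer: det⊕(G) = -10; verdict: NONSINGULAR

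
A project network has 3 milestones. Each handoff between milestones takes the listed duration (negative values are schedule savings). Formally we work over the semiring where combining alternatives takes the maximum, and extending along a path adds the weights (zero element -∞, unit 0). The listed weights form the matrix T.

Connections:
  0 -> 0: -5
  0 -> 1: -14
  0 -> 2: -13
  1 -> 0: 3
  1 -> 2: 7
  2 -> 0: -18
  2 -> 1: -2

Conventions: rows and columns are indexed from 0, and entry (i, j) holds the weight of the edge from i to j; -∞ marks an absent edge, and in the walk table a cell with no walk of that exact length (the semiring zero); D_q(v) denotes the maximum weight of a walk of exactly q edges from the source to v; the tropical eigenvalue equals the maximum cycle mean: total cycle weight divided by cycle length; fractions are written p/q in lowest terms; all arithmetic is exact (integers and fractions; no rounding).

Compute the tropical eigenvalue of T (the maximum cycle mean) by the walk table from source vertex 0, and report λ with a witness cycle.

q=0: [0, -∞, -∞]
q=1: [-5, -14, -13]
q=2: [-10, -15, -7]
q=3: [-12, -9, -8]
Optimal cycle mean attained by: cycle 1->2->1, total 7 + (-2), length 2.
Answer: λ = 5/2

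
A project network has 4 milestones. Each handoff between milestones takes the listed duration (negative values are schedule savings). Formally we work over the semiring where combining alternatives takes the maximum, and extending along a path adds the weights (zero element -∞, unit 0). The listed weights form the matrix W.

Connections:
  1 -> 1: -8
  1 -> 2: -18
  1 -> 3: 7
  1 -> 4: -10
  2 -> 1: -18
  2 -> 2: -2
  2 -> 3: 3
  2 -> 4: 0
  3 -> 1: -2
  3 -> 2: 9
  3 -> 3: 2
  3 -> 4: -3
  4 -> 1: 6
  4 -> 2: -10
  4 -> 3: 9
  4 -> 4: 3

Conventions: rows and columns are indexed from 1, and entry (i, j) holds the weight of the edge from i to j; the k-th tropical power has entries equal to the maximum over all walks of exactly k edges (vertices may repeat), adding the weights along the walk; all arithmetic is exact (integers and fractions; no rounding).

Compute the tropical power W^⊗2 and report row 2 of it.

W^⊗2:
  [5, 16, 9, 4]
  [6, 12, 9, 3]
  [3, 11, 12, 9]
  [9, 18, 13, 6]
Answer: row 2 of W^⊗2 = [6, 12, 9, 3]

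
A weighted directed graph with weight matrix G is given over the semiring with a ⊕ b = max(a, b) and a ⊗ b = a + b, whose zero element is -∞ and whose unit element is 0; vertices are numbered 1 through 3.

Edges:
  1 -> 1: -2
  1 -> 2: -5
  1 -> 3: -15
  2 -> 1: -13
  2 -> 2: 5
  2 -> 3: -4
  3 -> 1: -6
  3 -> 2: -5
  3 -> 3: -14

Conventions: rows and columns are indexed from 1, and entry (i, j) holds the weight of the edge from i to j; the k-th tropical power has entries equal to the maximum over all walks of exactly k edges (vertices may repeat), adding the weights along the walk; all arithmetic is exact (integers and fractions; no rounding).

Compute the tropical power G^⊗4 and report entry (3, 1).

G^⊗2:
  [-4, 0, -9]
  [-8, 10, 1]
  [-8, 0, -9]
G^⊗3:
  [-6, 5, -4]
  [-3, 15, 6]
  [-10, 5, -4]
G^⊗4:
  [-8, 10, 1]
  [2, 20, 11]
  [-8, 10, 1]
Key observation: the optimum is the walk 3->2->2->2->1, with weight (-5) + 5 + 5 + (-13) = -8.
Optimal value attained by: walk 3->2->2->2->1.
Answer: (G^⊗4)[3][1] = -8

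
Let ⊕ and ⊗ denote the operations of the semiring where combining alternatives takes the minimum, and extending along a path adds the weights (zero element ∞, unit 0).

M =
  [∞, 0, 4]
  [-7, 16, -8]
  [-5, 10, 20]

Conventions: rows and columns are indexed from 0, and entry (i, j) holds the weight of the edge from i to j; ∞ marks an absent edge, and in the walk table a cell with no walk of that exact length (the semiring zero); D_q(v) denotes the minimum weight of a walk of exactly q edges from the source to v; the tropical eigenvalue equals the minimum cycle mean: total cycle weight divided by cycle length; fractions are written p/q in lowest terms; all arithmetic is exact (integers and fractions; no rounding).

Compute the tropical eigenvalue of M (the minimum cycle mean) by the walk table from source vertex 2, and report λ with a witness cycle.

q=0: [∞, ∞, 0]
q=1: [-5, 10, 20]
q=2: [3, -5, -1]
q=3: [-12, 3, -13]
Optimal cycle mean attained by: cycle 0->1->2->0, total 0 + (-8) + (-5), length 3.
Answer: λ = -13/3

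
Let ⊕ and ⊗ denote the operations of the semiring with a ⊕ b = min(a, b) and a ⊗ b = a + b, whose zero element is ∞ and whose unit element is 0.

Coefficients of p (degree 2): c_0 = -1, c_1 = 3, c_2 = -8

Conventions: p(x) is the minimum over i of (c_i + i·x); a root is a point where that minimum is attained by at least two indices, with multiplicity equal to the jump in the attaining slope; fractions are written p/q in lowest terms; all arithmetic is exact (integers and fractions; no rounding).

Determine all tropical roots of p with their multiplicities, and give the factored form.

hull edge (i=0, c=-1) to (i=2, c=-8): slope -7/2, span 2
Factored form: p(x) = -8 ⊗ (x ⊕ 7/2) ⊗ (x ⊕ 7/2)
Answer: roots = 7/2 (mult 2)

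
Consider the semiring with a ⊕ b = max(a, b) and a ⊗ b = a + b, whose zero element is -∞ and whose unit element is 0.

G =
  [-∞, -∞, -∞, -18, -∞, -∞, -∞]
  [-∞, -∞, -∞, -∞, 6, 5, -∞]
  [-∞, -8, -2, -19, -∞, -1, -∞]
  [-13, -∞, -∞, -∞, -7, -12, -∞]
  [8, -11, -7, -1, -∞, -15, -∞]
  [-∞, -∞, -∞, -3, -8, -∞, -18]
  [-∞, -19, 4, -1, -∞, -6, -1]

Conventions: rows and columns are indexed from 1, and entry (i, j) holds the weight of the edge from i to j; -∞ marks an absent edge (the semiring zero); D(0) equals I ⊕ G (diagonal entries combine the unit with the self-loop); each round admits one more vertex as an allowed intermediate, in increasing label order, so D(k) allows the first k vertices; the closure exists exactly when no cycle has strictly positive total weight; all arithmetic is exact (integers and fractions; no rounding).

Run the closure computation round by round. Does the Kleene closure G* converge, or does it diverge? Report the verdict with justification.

D(0):
  [0, -∞, -∞, -18, -∞, -∞, -∞]
  [-∞, 0, -∞, -∞, 6, 5, -∞]
  [-∞, -8, 0, -19, -∞, -1, -∞]
  [-13, -∞, -∞, 0, -7, -12, -∞]
  [8, -11, -7, -1, 0, -15, -∞]
  [-∞, -∞, -∞, -3, -8, 0, -18]
  [-∞, -19, 4, -1, -∞, -6, 0]
D(1):
  [0, -∞, -∞, -18, -∞, -∞, -∞]
  [-∞, 0, -∞, -∞, 6, 5, -∞]
  [-∞, -8, 0, -19, -∞, -1, -∞]
  [-13, -∞, -∞, 0, -7, -12, -∞]
  [8, -11, -7, -1, 0, -15, -∞]
  [-∞, -∞, -∞, -3, -8, 0, -18]
  [-∞, -19, 4, -1, -∞, -6, 0]
D(2):
  [0, -∞, -∞, -18, -∞, -∞, -∞]
  [-∞, 0, -∞, -∞, 6, 5, -∞]
  [-∞, -8, 0, -19, -2, -1, -∞]
  [-13, -∞, -∞, 0, -7, -12, -∞]
  [8, -11, -7, -1, 0, -6, -∞]
  [-∞, -∞, -∞, -3, -8, 0, -18]
  [-∞, -19, 4, -1, -13, -6, 0]
D(3):
  [0, -∞, -∞, -18, -∞, -∞, -∞]
  [-∞, 0, -∞, -∞, 6, 5, -∞]
  [-∞, -8, 0, -19, -2, -1, -∞]
  [-13, -∞, -∞, 0, -7, -12, -∞]
  [8, -11, -7, -1, 0, -6, -∞]
  [-∞, -∞, -∞, -3, -8, 0, -18]
  [-∞, -4, 4, -1, 2, 3, 0]
D(4):
  [0, -∞, -∞, -18, -25, -30, -∞]
  [-∞, 0, -∞, -∞, 6, 5, -∞]
  [-32, -8, 0, -19, -2, -1, -∞]
  [-13, -∞, -∞, 0, -7, -12, -∞]
  [8, -11, -7, -1, 0, -6, -∞]
  [-16, -∞, -∞, -3, -8, 0, -18]
  [-14, -4, 4, -1, 2, 3, 0]
D(5):
  [0, -36, -32, -18, -25, -30, -∞]
  [14, 0, -1, 5, 6, 5, -∞]
  [6, -8, 0, -3, -2, -1, -∞]
  [1, -18, -14, 0, -7, -12, -∞]
  [8, -11, -7, -1, 0, -6, -∞]
  [0, -19, -15, -3, -8, 0, -18]
  [10, -4, 4, 1, 2, 3, 0]
D(6):
  [0, -36, -32, -18, -25, -30, -48]
  [14, 0, -1, 5, 6, 5, -13]
  [6, -8, 0, -3, -2, -1, -19]
  [1, -18, -14, 0, -7, -12, -30]
  [8, -11, -7, -1, 0, -6, -24]
  [0, -19, -15, -3, -8, 0, -18]
  [10, -4, 4, 1, 2, 3, 0]
D(7):
  [0, -36, -32, -18, -25, -30, -48]
  [14, 0, -1, 5, 6, 5, -13]
  [6, -8, 0, -3, -2, -1, -19]
  [1, -18, -14, 0, -7, -12, -30]
  [8, -11, -7, -1, 0, -6, -24]
  [0, -19, -14, -3, -8, 0, -18]
  [10, -4, 4, 1, 2, 3, 0]
Key observation: every diagonal entry stays at the unit through all rounds, so no improving cycle exists.
Answer: CONVERGES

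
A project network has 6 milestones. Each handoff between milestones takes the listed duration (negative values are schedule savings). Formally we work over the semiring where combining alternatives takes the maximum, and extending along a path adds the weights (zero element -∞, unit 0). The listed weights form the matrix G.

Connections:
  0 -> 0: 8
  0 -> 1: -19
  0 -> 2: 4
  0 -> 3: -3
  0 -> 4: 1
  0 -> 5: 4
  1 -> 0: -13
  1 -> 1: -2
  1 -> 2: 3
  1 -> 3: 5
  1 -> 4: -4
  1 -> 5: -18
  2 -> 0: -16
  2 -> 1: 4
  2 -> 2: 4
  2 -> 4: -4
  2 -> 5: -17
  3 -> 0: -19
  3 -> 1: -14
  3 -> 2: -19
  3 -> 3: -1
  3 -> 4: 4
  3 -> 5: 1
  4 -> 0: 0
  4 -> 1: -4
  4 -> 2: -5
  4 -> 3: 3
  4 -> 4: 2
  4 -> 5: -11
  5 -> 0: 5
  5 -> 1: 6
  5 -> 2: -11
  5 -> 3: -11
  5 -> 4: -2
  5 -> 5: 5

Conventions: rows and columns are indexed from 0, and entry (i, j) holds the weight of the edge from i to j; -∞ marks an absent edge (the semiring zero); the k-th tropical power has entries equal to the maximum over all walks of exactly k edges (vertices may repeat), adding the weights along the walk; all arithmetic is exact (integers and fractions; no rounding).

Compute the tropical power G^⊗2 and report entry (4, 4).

G^⊗2:
  [16, 10, 12, 5, 9, 12]
  [-4, 7, 7, 4, 9, 6]
  [-4, 8, 8, 9, 0, -12]
  [6, 7, -1, 7, 6, 6]
  [8, -1, 4, 5, 7, 4]
  [13, 11, 9, 11, 6, 10]
Key observation: the optimum is the walk 4->3->4, with weight 3 + 4 = 7.
Optimal value attained by: walk 4->3->4.
Answer: (G^⊗2)[4][4] = 7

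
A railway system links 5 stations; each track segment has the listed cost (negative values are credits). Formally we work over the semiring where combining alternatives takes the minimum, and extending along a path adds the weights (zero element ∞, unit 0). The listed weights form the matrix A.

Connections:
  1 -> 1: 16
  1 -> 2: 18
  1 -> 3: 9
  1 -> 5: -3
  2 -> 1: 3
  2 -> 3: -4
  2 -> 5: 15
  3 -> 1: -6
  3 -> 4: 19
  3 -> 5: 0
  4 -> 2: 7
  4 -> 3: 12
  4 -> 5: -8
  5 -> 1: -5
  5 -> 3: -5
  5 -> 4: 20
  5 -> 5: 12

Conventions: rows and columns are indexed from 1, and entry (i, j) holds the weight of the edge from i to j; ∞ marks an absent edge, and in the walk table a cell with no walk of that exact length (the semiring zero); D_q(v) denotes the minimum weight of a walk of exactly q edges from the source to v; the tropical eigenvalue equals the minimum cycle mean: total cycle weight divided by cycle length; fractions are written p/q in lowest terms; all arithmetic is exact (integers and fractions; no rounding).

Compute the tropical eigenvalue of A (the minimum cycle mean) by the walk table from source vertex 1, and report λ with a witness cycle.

q=0: [0, ∞, ∞, ∞, ∞]
q=1: [16, 18, 9, ∞, -3]
q=2: [-8, 34, -8, 17, 9]
q=3: [-14, 10, 1, 11, -11]
q=4: [-16, 4, -16, 9, -17]
q=5: [-22, 2, -22, 3, -19]
Optimal cycle mean attained by: cycle 1->5->3->1, total (-3) + (-5) + (-6), length 3.
Answer: λ = -14/3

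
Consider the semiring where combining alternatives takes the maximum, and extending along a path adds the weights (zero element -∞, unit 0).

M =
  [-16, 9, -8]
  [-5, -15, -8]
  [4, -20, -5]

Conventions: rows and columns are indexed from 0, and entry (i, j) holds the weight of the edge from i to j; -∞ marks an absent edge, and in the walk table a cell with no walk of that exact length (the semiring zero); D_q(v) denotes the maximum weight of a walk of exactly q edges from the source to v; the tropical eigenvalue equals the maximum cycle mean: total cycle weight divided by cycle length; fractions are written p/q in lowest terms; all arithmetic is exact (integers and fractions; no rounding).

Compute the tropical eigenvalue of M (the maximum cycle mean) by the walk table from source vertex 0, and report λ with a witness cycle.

q=0: [0, -∞, -∞]
q=1: [-16, 9, -8]
q=2: [4, -6, 1]
q=3: [5, 13, -4]
Optimal cycle mean attained by: cycle 0->1->0, total 9 + (-5), length 2.
Answer: λ = 2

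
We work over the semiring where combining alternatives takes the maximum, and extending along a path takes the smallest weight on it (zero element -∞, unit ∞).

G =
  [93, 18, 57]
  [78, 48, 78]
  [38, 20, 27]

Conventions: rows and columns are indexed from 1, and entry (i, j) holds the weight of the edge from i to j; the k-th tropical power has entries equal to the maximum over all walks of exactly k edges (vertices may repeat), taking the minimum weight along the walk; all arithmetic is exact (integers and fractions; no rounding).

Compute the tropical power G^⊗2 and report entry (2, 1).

G^⊗2:
  [93, 20, 57]
  [78, 48, 57]
  [38, 20, 38]
Key observation: the optimum is the walk 2->1->1, with weight 78 min 93 = 78.
Optimal value attained by: walk 2->1->1.
Answer: (G^⊗2)[2][1] = 78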